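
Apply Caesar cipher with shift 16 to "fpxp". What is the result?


Caesar cipher: shift "fpxp" by 16
  'f' (pos 5) + 16 = pos 21 = 'v'
  'p' (pos 15) + 16 = pos 5 = 'f'
  'x' (pos 23) + 16 = pos 13 = 'n'
  'p' (pos 15) + 16 = pos 5 = 'f'
Result: vfnf

vfnf


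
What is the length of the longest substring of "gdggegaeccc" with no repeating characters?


Input: "gdggegaeccc"
Sliding window (track last position of each char):
  Position 0 ('g'): window [0,0] length 1 -- new best
  Position 1 ('d'): window [0,1] length 2 -- new best
  Position 2 ('g'): repeat (last at 0), move window start to 1
  Position 2 ('g'): window [1,2] length 2
  Position 3 ('g'): repeat (last at 2), move window start to 3
  Position 3 ('g'): window [3,3] length 1
  Position 4 ('e'): window [3,4] length 2
  Position 5 ('g'): repeat (last at 3), move window start to 4
  Position 5 ('g'): window [4,5] length 2
  Position 6 ('a'): window [4,6] length 3 -- new best
  Position 7 ('e'): repeat (last at 4), move window start to 5
  Position 7 ('e'): window [5,7] length 3
  Position 8 ('c'): window [5,8] length 4 -- new best
  Position 9 ('c'): repeat (last at 8), move window start to 9
  Position 9 ('c'): window [9,9] length 1
  Position 10 ('c'): repeat (last at 9), move window start to 10
  Position 10 ('c'): window [10,10] length 1
Longest substring with no repeats: "gaec" with length 4

4


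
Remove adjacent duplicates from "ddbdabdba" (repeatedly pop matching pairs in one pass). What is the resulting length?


Input: ddbdabdba
Stack-based adjacent duplicate removal:
  Read 'd': push. Stack: d
  Read 'd': matches stack top 'd' => pop. Stack: (empty)
  Read 'b': push. Stack: b
  Read 'd': push. Stack: bd
  Read 'a': push. Stack: bda
  Read 'b': push. Stack: bdab
  Read 'd': push. Stack: bdabd
  Read 'b': push. Stack: bdabdb
  Read 'a': push. Stack: bdabdba
Final stack: "bdabdba" (length 7)

7


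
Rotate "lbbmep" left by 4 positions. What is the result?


Input: "lbbmep", rotate left by 4
First 4 characters: "lbbm"
Remaining characters: "ep"
Concatenate remaining + first: "ep" + "lbbm" = "eplbbm"

eplbbm


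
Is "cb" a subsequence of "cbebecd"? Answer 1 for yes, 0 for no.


Check if "cb" is a subsequence of "cbebecd"
Greedy scan:
  Position 0 ('c'): matches sub[0] = 'c'
  Position 1 ('b'): matches sub[1] = 'b'
  Position 2 ('e'): no match needed
  Position 3 ('b'): no match needed
  Position 4 ('e'): no match needed
  Position 5 ('c'): no match needed
  Position 6 ('d'): no match needed
All 2 characters matched => is a subsequence

1


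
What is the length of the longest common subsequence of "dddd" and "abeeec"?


LCS of "dddd" and "abeeec"
DP table:
           a    b    e    e    e    c
      0    0    0    0    0    0    0
  d   0    0    0    0    0    0    0
  d   0    0    0    0    0    0    0
  d   0    0    0    0    0    0    0
  d   0    0    0    0    0    0    0
LCS length = dp[4][6] = 0

0


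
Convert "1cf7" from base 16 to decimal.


Input: "1cf7" in base 16
Positional expansion:
  Digit '1' (value 1) x 16^3 = 4096
  Digit 'c' (value 12) x 16^2 = 3072
  Digit 'f' (value 15) x 16^1 = 240
  Digit '7' (value 7) x 16^0 = 7
Sum = 7415

7415


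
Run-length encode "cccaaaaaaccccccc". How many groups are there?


Input: cccaaaaaaccccccc
Scanning for consecutive runs:
  Group 1: 'c' x 3 (positions 0-2)
  Group 2: 'a' x 6 (positions 3-8)
  Group 3: 'c' x 7 (positions 9-15)
Total groups: 3

3


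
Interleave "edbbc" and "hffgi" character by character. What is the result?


Interleaving "edbbc" and "hffgi":
  Position 0: 'e' from first, 'h' from second => "eh"
  Position 1: 'd' from first, 'f' from second => "df"
  Position 2: 'b' from first, 'f' from second => "bf"
  Position 3: 'b' from first, 'g' from second => "bg"
  Position 4: 'c' from first, 'i' from second => "ci"
Result: ehdfbfbgci

ehdfbfbgci


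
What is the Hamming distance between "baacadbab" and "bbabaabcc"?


Comparing "baacadbab" and "bbabaabcc" position by position:
  Position 0: 'b' vs 'b' => same
  Position 1: 'a' vs 'b' => differ
  Position 2: 'a' vs 'a' => same
  Position 3: 'c' vs 'b' => differ
  Position 4: 'a' vs 'a' => same
  Position 5: 'd' vs 'a' => differ
  Position 6: 'b' vs 'b' => same
  Position 7: 'a' vs 'c' => differ
  Position 8: 'b' vs 'c' => differ
Total differences (Hamming distance): 5

5


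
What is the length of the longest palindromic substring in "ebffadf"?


Input: "ebffadf"
Checking substrings for palindromes:
  [2:4] "ff" (len 2) => palindrome
Longest palindromic substring: "ff" with length 2

2


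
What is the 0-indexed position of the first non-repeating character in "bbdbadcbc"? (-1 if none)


Input: bbdbadcbc
Character frequencies:
  'a': 1
  'b': 4
  'c': 2
  'd': 2
Scanning left to right for freq == 1:
  Position 0 ('b'): freq=4, skip
  Position 1 ('b'): freq=4, skip
  Position 2 ('d'): freq=2, skip
  Position 3 ('b'): freq=4, skip
  Position 4 ('a'): unique! => answer = 4

4


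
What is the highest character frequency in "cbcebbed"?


Input: cbcebbed
Character counts:
  'b': 3
  'c': 2
  'd': 1
  'e': 2
Maximum frequency: 3

3


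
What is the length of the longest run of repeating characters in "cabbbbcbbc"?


Input: "cabbbbcbbc"
Scanning for longest run:
  Position 1 ('a'): new char, reset run to 1
  Position 2 ('b'): new char, reset run to 1
  Position 3 ('b'): continues run of 'b', length=2
  Position 4 ('b'): continues run of 'b', length=3
  Position 5 ('b'): continues run of 'b', length=4
  Position 6 ('c'): new char, reset run to 1
  Position 7 ('b'): new char, reset run to 1
  Position 8 ('b'): continues run of 'b', length=2
  Position 9 ('c'): new char, reset run to 1
Longest run: 'b' with length 4

4


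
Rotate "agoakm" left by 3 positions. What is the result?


Input: "agoakm", rotate left by 3
First 3 characters: "ago"
Remaining characters: "akm"
Concatenate remaining + first: "akm" + "ago" = "akmago"

akmago


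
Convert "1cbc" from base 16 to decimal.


Input: "1cbc" in base 16
Positional expansion:
  Digit '1' (value 1) x 16^3 = 4096
  Digit 'c' (value 12) x 16^2 = 3072
  Digit 'b' (value 11) x 16^1 = 176
  Digit 'c' (value 12) x 16^0 = 12
Sum = 7356

7356


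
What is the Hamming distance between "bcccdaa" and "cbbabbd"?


Comparing "bcccdaa" and "cbbabbd" position by position:
  Position 0: 'b' vs 'c' => differ
  Position 1: 'c' vs 'b' => differ
  Position 2: 'c' vs 'b' => differ
  Position 3: 'c' vs 'a' => differ
  Position 4: 'd' vs 'b' => differ
  Position 5: 'a' vs 'b' => differ
  Position 6: 'a' vs 'd' => differ
Total differences (Hamming distance): 7

7


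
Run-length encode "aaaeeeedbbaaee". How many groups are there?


Input: aaaeeeedbbaaee
Scanning for consecutive runs:
  Group 1: 'a' x 3 (positions 0-2)
  Group 2: 'e' x 4 (positions 3-6)
  Group 3: 'd' x 1 (positions 7-7)
  Group 4: 'b' x 2 (positions 8-9)
  Group 5: 'a' x 2 (positions 10-11)
  Group 6: 'e' x 2 (positions 12-13)
Total groups: 6

6


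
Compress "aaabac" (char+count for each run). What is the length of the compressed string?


Input: aaabac
Runs:
  'a' x 3 => "a3"
  'b' x 1 => "b1"
  'a' x 1 => "a1"
  'c' x 1 => "c1"
Compressed: "a3b1a1c1"
Compressed length: 8

8


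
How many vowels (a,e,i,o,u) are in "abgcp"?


Input: abgcp
Checking each character:
  'a' at position 0: vowel (running total: 1)
  'b' at position 1: consonant
  'g' at position 2: consonant
  'c' at position 3: consonant
  'p' at position 4: consonant
Total vowels: 1

1


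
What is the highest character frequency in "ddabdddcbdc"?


Input: ddabdddcbdc
Character counts:
  'a': 1
  'b': 2
  'c': 2
  'd': 6
Maximum frequency: 6

6


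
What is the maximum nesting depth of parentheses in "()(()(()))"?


Input: "()(()(()))"
Tracking depth:
  Position 0 '(': depth becomes 1
  Position 1 ')': depth becomes 0
  Position 2 '(': depth becomes 1
  Position 3 '(': depth becomes 2
  Position 4 ')': depth becomes 1
  Position 5 '(': depth becomes 2
  Position 6 '(': depth becomes 3
  Position 7 ')': depth becomes 2
  Position 8 ')': depth becomes 1
  Position 9 ')': depth becomes 0
Maximum depth reached: 3

3


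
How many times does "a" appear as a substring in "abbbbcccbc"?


Searching for "a" in "abbbbcccbc"
Scanning each position:
  Position 0: "a" => MATCH
  Position 1: "b" => no
  Position 2: "b" => no
  Position 3: "b" => no
  Position 4: "b" => no
  Position 5: "c" => no
  Position 6: "c" => no
  Position 7: "c" => no
  Position 8: "b" => no
  Position 9: "c" => no
Total occurrences: 1

1


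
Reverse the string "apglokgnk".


Input: apglokgnk
Reading characters right to left:
  Position 8: 'k'
  Position 7: 'n'
  Position 6: 'g'
  Position 5: 'k'
  Position 4: 'o'
  Position 3: 'l'
  Position 2: 'g'
  Position 1: 'p'
  Position 0: 'a'
Reversed: kngkolgpa

kngkolgpa


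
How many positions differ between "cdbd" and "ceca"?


Comparing "cdbd" and "ceca" position by position:
  Position 0: 'c' vs 'c' => same
  Position 1: 'd' vs 'e' => DIFFER
  Position 2: 'b' vs 'c' => DIFFER
  Position 3: 'd' vs 'a' => DIFFER
Positions that differ: 3

3


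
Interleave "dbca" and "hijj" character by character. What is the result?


Interleaving "dbca" and "hijj":
  Position 0: 'd' from first, 'h' from second => "dh"
  Position 1: 'b' from first, 'i' from second => "bi"
  Position 2: 'c' from first, 'j' from second => "cj"
  Position 3: 'a' from first, 'j' from second => "aj"
Result: dhbicjaj

dhbicjaj


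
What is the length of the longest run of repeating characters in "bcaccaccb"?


Input: "bcaccaccb"
Scanning for longest run:
  Position 1 ('c'): new char, reset run to 1
  Position 2 ('a'): new char, reset run to 1
  Position 3 ('c'): new char, reset run to 1
  Position 4 ('c'): continues run of 'c', length=2
  Position 5 ('a'): new char, reset run to 1
  Position 6 ('c'): new char, reset run to 1
  Position 7 ('c'): continues run of 'c', length=2
  Position 8 ('b'): new char, reset run to 1
Longest run: 'c' with length 2

2


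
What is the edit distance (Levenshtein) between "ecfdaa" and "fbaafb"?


Computing edit distance: "ecfdaa" -> "fbaafb"
DP table:
           f    b    a    a    f    b
      0    1    2    3    4    5    6
  e   1    1    2    3    4    5    6
  c   2    2    2    3    4    5    6
  f   3    2    3    3    4    4    5
  d   4    3    3    4    4    5    5
  a   5    4    4    3    4    5    6
  a   6    5    5    4    3    4    5
Edit distance = dp[6][6] = 5

5


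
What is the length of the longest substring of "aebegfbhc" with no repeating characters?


Input: "aebegfbhc"
Sliding window (track last position of each char):
  Position 0 ('a'): window [0,0] length 1 -- new best
  Position 1 ('e'): window [0,1] length 2 -- new best
  Position 2 ('b'): window [0,2] length 3 -- new best
  Position 3 ('e'): repeat (last at 1), move window start to 2
  Position 3 ('e'): window [2,3] length 2
  Position 4 ('g'): window [2,4] length 3
  Position 5 ('f'): window [2,5] length 4 -- new best
  Position 6 ('b'): repeat (last at 2), move window start to 3
  Position 6 ('b'): window [3,6] length 4
  Position 7 ('h'): window [3,7] length 5 -- new best
  Position 8 ('c'): window [3,8] length 6 -- new best
Longest substring with no repeats: "egfbhc" with length 6

6


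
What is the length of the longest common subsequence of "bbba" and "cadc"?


LCS of "bbba" and "cadc"
DP table:
           c    a    d    c
      0    0    0    0    0
  b   0    0    0    0    0
  b   0    0    0    0    0
  b   0    0    0    0    0
  a   0    0    1    1    1
LCS length = dp[4][4] = 1

1


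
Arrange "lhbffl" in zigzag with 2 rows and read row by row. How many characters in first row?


Zigzag "lhbffl" into 2 rows:
Placing characters:
  'l' => row 0
  'h' => row 1
  'b' => row 0
  'f' => row 1
  'f' => row 0
  'l' => row 1
Rows:
  Row 0: "lbf"
  Row 1: "hfl"
First row length: 3

3


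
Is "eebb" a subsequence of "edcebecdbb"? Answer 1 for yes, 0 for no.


Check if "eebb" is a subsequence of "edcebecdbb"
Greedy scan:
  Position 0 ('e'): matches sub[0] = 'e'
  Position 1 ('d'): no match needed
  Position 2 ('c'): no match needed
  Position 3 ('e'): matches sub[1] = 'e'
  Position 4 ('b'): matches sub[2] = 'b'
  Position 5 ('e'): no match needed
  Position 6 ('c'): no match needed
  Position 7 ('d'): no match needed
  Position 8 ('b'): matches sub[3] = 'b'
  Position 9 ('b'): no match needed
All 4 characters matched => is a subsequence

1


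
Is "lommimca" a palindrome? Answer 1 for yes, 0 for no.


Input: lommimca
Reversed: acmimmol
  Compare pos 0 ('l') with pos 7 ('a'): MISMATCH
  Compare pos 1 ('o') with pos 6 ('c'): MISMATCH
  Compare pos 2 ('m') with pos 5 ('m'): match
  Compare pos 3 ('m') with pos 4 ('i'): MISMATCH
Result: not a palindrome

0


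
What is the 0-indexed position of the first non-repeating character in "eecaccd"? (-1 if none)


Input: eecaccd
Character frequencies:
  'a': 1
  'c': 3
  'd': 1
  'e': 2
Scanning left to right for freq == 1:
  Position 0 ('e'): freq=2, skip
  Position 1 ('e'): freq=2, skip
  Position 2 ('c'): freq=3, skip
  Position 3 ('a'): unique! => answer = 3

3


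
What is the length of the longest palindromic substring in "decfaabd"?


Input: "decfaabd"
Checking substrings for palindromes:
  [4:6] "aa" (len 2) => palindrome
Longest palindromic substring: "aa" with length 2

2


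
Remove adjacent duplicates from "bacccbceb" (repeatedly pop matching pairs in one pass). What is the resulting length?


Input: bacccbceb
Stack-based adjacent duplicate removal:
  Read 'b': push. Stack: b
  Read 'a': push. Stack: ba
  Read 'c': push. Stack: bac
  Read 'c': matches stack top 'c' => pop. Stack: ba
  Read 'c': push. Stack: bac
  Read 'b': push. Stack: bacb
  Read 'c': push. Stack: bacbc
  Read 'e': push. Stack: bacbce
  Read 'b': push. Stack: bacbceb
Final stack: "bacbceb" (length 7)

7


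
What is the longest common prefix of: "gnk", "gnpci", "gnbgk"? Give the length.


Words: gnk, gnpci, gnbgk
  Position 0: all 'g' => match
  Position 1: all 'n' => match
  Position 2: ('k', 'p', 'b') => mismatch, stop
LCP = "gn" (length 2)

2


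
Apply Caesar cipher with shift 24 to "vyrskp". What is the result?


Caesar cipher: shift "vyrskp" by 24
  'v' (pos 21) + 24 = pos 19 = 't'
  'y' (pos 24) + 24 = pos 22 = 'w'
  'r' (pos 17) + 24 = pos 15 = 'p'
  's' (pos 18) + 24 = pos 16 = 'q'
  'k' (pos 10) + 24 = pos 8 = 'i'
  'p' (pos 15) + 24 = pos 13 = 'n'
Result: twpqin

twpqin


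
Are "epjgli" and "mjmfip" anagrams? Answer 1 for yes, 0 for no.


Strings: "epjgli", "mjmfip"
Sorted first:  egijlp
Sorted second: fijmmp
Differ at position 0: 'e' vs 'f' => not anagrams

0


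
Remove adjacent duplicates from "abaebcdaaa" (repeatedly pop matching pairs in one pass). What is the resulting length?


Input: abaebcdaaa
Stack-based adjacent duplicate removal:
  Read 'a': push. Stack: a
  Read 'b': push. Stack: ab
  Read 'a': push. Stack: aba
  Read 'e': push. Stack: abae
  Read 'b': push. Stack: abaeb
  Read 'c': push. Stack: abaebc
  Read 'd': push. Stack: abaebcd
  Read 'a': push. Stack: abaebcda
  Read 'a': matches stack top 'a' => pop. Stack: abaebcd
  Read 'a': push. Stack: abaebcda
Final stack: "abaebcda" (length 8)

8


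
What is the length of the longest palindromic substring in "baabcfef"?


Input: "baabcfef"
Checking substrings for palindromes:
  [0:4] "baab" (len 4) => palindrome
  [5:8] "fef" (len 3) => palindrome
  [1:3] "aa" (len 2) => palindrome
Longest palindromic substring: "baab" with length 4

4


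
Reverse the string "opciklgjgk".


Input: opciklgjgk
Reading characters right to left:
  Position 9: 'k'
  Position 8: 'g'
  Position 7: 'j'
  Position 6: 'g'
  Position 5: 'l'
  Position 4: 'k'
  Position 3: 'i'
  Position 2: 'c'
  Position 1: 'p'
  Position 0: 'o'
Reversed: kgjglkicpo

kgjglkicpo


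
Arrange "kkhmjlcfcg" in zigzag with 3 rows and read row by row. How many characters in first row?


Zigzag "kkhmjlcfcg" into 3 rows:
Placing characters:
  'k' => row 0
  'k' => row 1
  'h' => row 2
  'm' => row 1
  'j' => row 0
  'l' => row 1
  'c' => row 2
  'f' => row 1
  'c' => row 0
  'g' => row 1
Rows:
  Row 0: "kjc"
  Row 1: "kmlfg"
  Row 2: "hc"
First row length: 3

3


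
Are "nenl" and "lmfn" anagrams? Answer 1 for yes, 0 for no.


Strings: "nenl", "lmfn"
Sorted first:  elnn
Sorted second: flmn
Differ at position 0: 'e' vs 'f' => not anagrams

0


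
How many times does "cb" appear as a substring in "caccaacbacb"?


Searching for "cb" in "caccaacbacb"
Scanning each position:
  Position 0: "ca" => no
  Position 1: "ac" => no
  Position 2: "cc" => no
  Position 3: "ca" => no
  Position 4: "aa" => no
  Position 5: "ac" => no
  Position 6: "cb" => MATCH
  Position 7: "ba" => no
  Position 8: "ac" => no
  Position 9: "cb" => MATCH
Total occurrences: 2

2


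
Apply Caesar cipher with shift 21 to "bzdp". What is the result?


Caesar cipher: shift "bzdp" by 21
  'b' (pos 1) + 21 = pos 22 = 'w'
  'z' (pos 25) + 21 = pos 20 = 'u'
  'd' (pos 3) + 21 = pos 24 = 'y'
  'p' (pos 15) + 21 = pos 10 = 'k'
Result: wuyk

wuyk


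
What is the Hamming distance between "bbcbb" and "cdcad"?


Comparing "bbcbb" and "cdcad" position by position:
  Position 0: 'b' vs 'c' => differ
  Position 1: 'b' vs 'd' => differ
  Position 2: 'c' vs 'c' => same
  Position 3: 'b' vs 'a' => differ
  Position 4: 'b' vs 'd' => differ
Total differences (Hamming distance): 4

4


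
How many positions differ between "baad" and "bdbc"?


Comparing "baad" and "bdbc" position by position:
  Position 0: 'b' vs 'b' => same
  Position 1: 'a' vs 'd' => DIFFER
  Position 2: 'a' vs 'b' => DIFFER
  Position 3: 'd' vs 'c' => DIFFER
Positions that differ: 3

3


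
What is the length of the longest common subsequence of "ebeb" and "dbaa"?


LCS of "ebeb" and "dbaa"
DP table:
           d    b    a    a
      0    0    0    0    0
  e   0    0    0    0    0
  b   0    0    1    1    1
  e   0    0    1    1    1
  b   0    0    1    1    1
LCS length = dp[4][4] = 1

1


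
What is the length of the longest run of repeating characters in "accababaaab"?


Input: "accababaaab"
Scanning for longest run:
  Position 1 ('c'): new char, reset run to 1
  Position 2 ('c'): continues run of 'c', length=2
  Position 3 ('a'): new char, reset run to 1
  Position 4 ('b'): new char, reset run to 1
  Position 5 ('a'): new char, reset run to 1
  Position 6 ('b'): new char, reset run to 1
  Position 7 ('a'): new char, reset run to 1
  Position 8 ('a'): continues run of 'a', length=2
  Position 9 ('a'): continues run of 'a', length=3
  Position 10 ('b'): new char, reset run to 1
Longest run: 'a' with length 3

3


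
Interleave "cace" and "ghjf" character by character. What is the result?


Interleaving "cace" and "ghjf":
  Position 0: 'c' from first, 'g' from second => "cg"
  Position 1: 'a' from first, 'h' from second => "ah"
  Position 2: 'c' from first, 'j' from second => "cj"
  Position 3: 'e' from first, 'f' from second => "ef"
Result: cgahcjef

cgahcjef


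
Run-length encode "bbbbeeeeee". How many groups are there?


Input: bbbbeeeeee
Scanning for consecutive runs:
  Group 1: 'b' x 4 (positions 0-3)
  Group 2: 'e' x 6 (positions 4-9)
Total groups: 2

2


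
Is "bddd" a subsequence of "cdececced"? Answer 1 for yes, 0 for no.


Check if "bddd" is a subsequence of "cdececced"
Greedy scan:
  Position 0 ('c'): no match needed
  Position 1 ('d'): no match needed
  Position 2 ('e'): no match needed
  Position 3 ('c'): no match needed
  Position 4 ('e'): no match needed
  Position 5 ('c'): no match needed
  Position 6 ('c'): no match needed
  Position 7 ('e'): no match needed
  Position 8 ('d'): no match needed
Only matched 0/4 characters => not a subsequence

0


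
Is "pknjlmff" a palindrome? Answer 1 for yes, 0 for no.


Input: pknjlmff
Reversed: ffmljnkp
  Compare pos 0 ('p') with pos 7 ('f'): MISMATCH
  Compare pos 1 ('k') with pos 6 ('f'): MISMATCH
  Compare pos 2 ('n') with pos 5 ('m'): MISMATCH
  Compare pos 3 ('j') with pos 4 ('l'): MISMATCH
Result: not a palindrome

0


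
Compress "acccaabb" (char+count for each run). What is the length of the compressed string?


Input: acccaabb
Runs:
  'a' x 1 => "a1"
  'c' x 3 => "c3"
  'a' x 2 => "a2"
  'b' x 2 => "b2"
Compressed: "a1c3a2b2"
Compressed length: 8

8


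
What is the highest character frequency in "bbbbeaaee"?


Input: bbbbeaaee
Character counts:
  'a': 2
  'b': 4
  'e': 3
Maximum frequency: 4

4


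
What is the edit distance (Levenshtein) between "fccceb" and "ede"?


Computing edit distance: "fccceb" -> "ede"
DP table:
           e    d    e
      0    1    2    3
  f   1    1    2    3
  c   2    2    2    3
  c   3    3    3    3
  c   4    4    4    4
  e   5    4    5    4
  b   6    5    5    5
Edit distance = dp[6][3] = 5

5


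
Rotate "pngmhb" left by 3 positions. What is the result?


Input: "pngmhb", rotate left by 3
First 3 characters: "png"
Remaining characters: "mhb"
Concatenate remaining + first: "mhb" + "png" = "mhbpng"

mhbpng


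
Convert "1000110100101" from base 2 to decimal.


Input: "1000110100101" in base 2
Positional expansion:
  Digit '1' (value 1) x 2^12 = 4096
  Digit '0' (value 0) x 2^11 = 0
  Digit '0' (value 0) x 2^10 = 0
  Digit '0' (value 0) x 2^9 = 0
  Digit '1' (value 1) x 2^8 = 256
  Digit '1' (value 1) x 2^7 = 128
  Digit '0' (value 0) x 2^6 = 0
  Digit '1' (value 1) x 2^5 = 32
  Digit '0' (value 0) x 2^4 = 0
  Digit '0' (value 0) x 2^3 = 0
  Digit '1' (value 1) x 2^2 = 4
  Digit '0' (value 0) x 2^1 = 0
  Digit '1' (value 1) x 2^0 = 1
Sum = 4517

4517


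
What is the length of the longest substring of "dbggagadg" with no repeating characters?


Input: "dbggagadg"
Sliding window (track last position of each char):
  Position 0 ('d'): window [0,0] length 1 -- new best
  Position 1 ('b'): window [0,1] length 2 -- new best
  Position 2 ('g'): window [0,2] length 3 -- new best
  Position 3 ('g'): repeat (last at 2), move window start to 3
  Position 3 ('g'): window [3,3] length 1
  Position 4 ('a'): window [3,4] length 2
  Position 5 ('g'): repeat (last at 3), move window start to 4
  Position 5 ('g'): window [4,5] length 2
  Position 6 ('a'): repeat (last at 4), move window start to 5
  Position 6 ('a'): window [5,6] length 2
  Position 7 ('d'): window [5,7] length 3
  Position 8 ('g'): repeat (last at 5), move window start to 6
  Position 8 ('g'): window [6,8] length 3
Longest substring with no repeats: "dbg" with length 3

3


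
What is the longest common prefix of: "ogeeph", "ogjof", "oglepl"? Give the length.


Words: ogeeph, ogjof, oglepl
  Position 0: all 'o' => match
  Position 1: all 'g' => match
  Position 2: ('e', 'j', 'l') => mismatch, stop
LCP = "og" (length 2)

2


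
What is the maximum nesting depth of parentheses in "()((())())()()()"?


Input: "()((())())()()()"
Tracking depth:
  Position 0 '(': depth becomes 1
  Position 1 ')': depth becomes 0
  Position 2 '(': depth becomes 1
  Position 3 '(': depth becomes 2
  Position 4 '(': depth becomes 3
  Position 5 ')': depth becomes 2
  Position 6 ')': depth becomes 1
  Position 7 '(': depth becomes 2
  Position 8 ')': depth becomes 1
  Position 9 ')': depth becomes 0
  Position 10 '(': depth becomes 1
  Position 11 ')': depth becomes 0
  Position 12 '(': depth becomes 1
  Position 13 ')': depth becomes 0
  Position 14 '(': depth becomes 1
  Position 15 ')': depth becomes 0
Maximum depth reached: 3

3


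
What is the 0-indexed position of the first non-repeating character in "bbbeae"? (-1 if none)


Input: bbbeae
Character frequencies:
  'a': 1
  'b': 3
  'e': 2
Scanning left to right for freq == 1:
  Position 0 ('b'): freq=3, skip
  Position 1 ('b'): freq=3, skip
  Position 2 ('b'): freq=3, skip
  Position 3 ('e'): freq=2, skip
  Position 4 ('a'): unique! => answer = 4

4


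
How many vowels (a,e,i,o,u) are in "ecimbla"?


Input: ecimbla
Checking each character:
  'e' at position 0: vowel (running total: 1)
  'c' at position 1: consonant
  'i' at position 2: vowel (running total: 2)
  'm' at position 3: consonant
  'b' at position 4: consonant
  'l' at position 5: consonant
  'a' at position 6: vowel (running total: 3)
Total vowels: 3

3


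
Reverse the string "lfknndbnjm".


Input: lfknndbnjm
Reading characters right to left:
  Position 9: 'm'
  Position 8: 'j'
  Position 7: 'n'
  Position 6: 'b'
  Position 5: 'd'
  Position 4: 'n'
  Position 3: 'n'
  Position 2: 'k'
  Position 1: 'f'
  Position 0: 'l'
Reversed: mjnbdnnkfl

mjnbdnnkfl


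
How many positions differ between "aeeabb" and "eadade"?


Comparing "aeeabb" and "eadade" position by position:
  Position 0: 'a' vs 'e' => DIFFER
  Position 1: 'e' vs 'a' => DIFFER
  Position 2: 'e' vs 'd' => DIFFER
  Position 3: 'a' vs 'a' => same
  Position 4: 'b' vs 'd' => DIFFER
  Position 5: 'b' vs 'e' => DIFFER
Positions that differ: 5

5


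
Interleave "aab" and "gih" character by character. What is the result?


Interleaving "aab" and "gih":
  Position 0: 'a' from first, 'g' from second => "ag"
  Position 1: 'a' from first, 'i' from second => "ai"
  Position 2: 'b' from first, 'h' from second => "bh"
Result: agaibh

agaibh


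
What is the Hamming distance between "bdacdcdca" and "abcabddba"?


Comparing "bdacdcdca" and "abcabddba" position by position:
  Position 0: 'b' vs 'a' => differ
  Position 1: 'd' vs 'b' => differ
  Position 2: 'a' vs 'c' => differ
  Position 3: 'c' vs 'a' => differ
  Position 4: 'd' vs 'b' => differ
  Position 5: 'c' vs 'd' => differ
  Position 6: 'd' vs 'd' => same
  Position 7: 'c' vs 'b' => differ
  Position 8: 'a' vs 'a' => same
Total differences (Hamming distance): 7

7


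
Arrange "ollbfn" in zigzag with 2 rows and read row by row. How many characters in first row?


Zigzag "ollbfn" into 2 rows:
Placing characters:
  'o' => row 0
  'l' => row 1
  'l' => row 0
  'b' => row 1
  'f' => row 0
  'n' => row 1
Rows:
  Row 0: "olf"
  Row 1: "lbn"
First row length: 3

3


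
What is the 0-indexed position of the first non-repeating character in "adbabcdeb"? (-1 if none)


Input: adbabcdeb
Character frequencies:
  'a': 2
  'b': 3
  'c': 1
  'd': 2
  'e': 1
Scanning left to right for freq == 1:
  Position 0 ('a'): freq=2, skip
  Position 1 ('d'): freq=2, skip
  Position 2 ('b'): freq=3, skip
  Position 3 ('a'): freq=2, skip
  Position 4 ('b'): freq=3, skip
  Position 5 ('c'): unique! => answer = 5

5


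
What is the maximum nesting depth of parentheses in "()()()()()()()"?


Input: "()()()()()()()"
Tracking depth:
  Position 0 '(': depth becomes 1
  Position 1 ')': depth becomes 0
  Position 2 '(': depth becomes 1
  Position 3 ')': depth becomes 0
  Position 4 '(': depth becomes 1
  Position 5 ')': depth becomes 0
  Position 6 '(': depth becomes 1
  Position 7 ')': depth becomes 0
  Position 8 '(': depth becomes 1
  Position 9 ')': depth becomes 0
  Position 10 '(': depth becomes 1
  Position 11 ')': depth becomes 0
  Position 12 '(': depth becomes 1
  Position 13 ')': depth becomes 0
Maximum depth reached: 1

1


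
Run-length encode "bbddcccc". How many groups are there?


Input: bbddcccc
Scanning for consecutive runs:
  Group 1: 'b' x 2 (positions 0-1)
  Group 2: 'd' x 2 (positions 2-3)
  Group 3: 'c' x 4 (positions 4-7)
Total groups: 3

3


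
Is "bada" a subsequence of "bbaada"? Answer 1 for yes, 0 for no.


Check if "bada" is a subsequence of "bbaada"
Greedy scan:
  Position 0 ('b'): matches sub[0] = 'b'
  Position 1 ('b'): no match needed
  Position 2 ('a'): matches sub[1] = 'a'
  Position 3 ('a'): no match needed
  Position 4 ('d'): matches sub[2] = 'd'
  Position 5 ('a'): matches sub[3] = 'a'
All 4 characters matched => is a subsequence

1


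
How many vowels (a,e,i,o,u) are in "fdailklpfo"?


Input: fdailklpfo
Checking each character:
  'f' at position 0: consonant
  'd' at position 1: consonant
  'a' at position 2: vowel (running total: 1)
  'i' at position 3: vowel (running total: 2)
  'l' at position 4: consonant
  'k' at position 5: consonant
  'l' at position 6: consonant
  'p' at position 7: consonant
  'f' at position 8: consonant
  'o' at position 9: vowel (running total: 3)
Total vowels: 3

3


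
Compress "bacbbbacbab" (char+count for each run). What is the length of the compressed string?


Input: bacbbbacbab
Runs:
  'b' x 1 => "b1"
  'a' x 1 => "a1"
  'c' x 1 => "c1"
  'b' x 3 => "b3"
  'a' x 1 => "a1"
  'c' x 1 => "c1"
  'b' x 1 => "b1"
  'a' x 1 => "a1"
  'b' x 1 => "b1"
Compressed: "b1a1c1b3a1c1b1a1b1"
Compressed length: 18

18


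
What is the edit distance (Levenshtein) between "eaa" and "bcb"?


Computing edit distance: "eaa" -> "bcb"
DP table:
           b    c    b
      0    1    2    3
  e   1    1    2    3
  a   2    2    2    3
  a   3    3    3    3
Edit distance = dp[3][3] = 3

3


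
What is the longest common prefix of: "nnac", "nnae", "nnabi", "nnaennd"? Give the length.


Words: nnac, nnae, nnabi, nnaennd
  Position 0: all 'n' => match
  Position 1: all 'n' => match
  Position 2: all 'a' => match
  Position 3: ('c', 'e', 'b', 'e') => mismatch, stop
LCP = "nna" (length 3)

3


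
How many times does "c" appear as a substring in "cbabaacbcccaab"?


Searching for "c" in "cbabaacbcccaab"
Scanning each position:
  Position 0: "c" => MATCH
  Position 1: "b" => no
  Position 2: "a" => no
  Position 3: "b" => no
  Position 4: "a" => no
  Position 5: "a" => no
  Position 6: "c" => MATCH
  Position 7: "b" => no
  Position 8: "c" => MATCH
  Position 9: "c" => MATCH
  Position 10: "c" => MATCH
  Position 11: "a" => no
  Position 12: "a" => no
  Position 13: "b" => no
Total occurrences: 5

5


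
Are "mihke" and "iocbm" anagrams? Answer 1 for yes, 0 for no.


Strings: "mihke", "iocbm"
Sorted first:  ehikm
Sorted second: bcimo
Differ at position 0: 'e' vs 'b' => not anagrams

0


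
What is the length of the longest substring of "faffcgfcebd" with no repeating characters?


Input: "faffcgfcebd"
Sliding window (track last position of each char):
  Position 0 ('f'): window [0,0] length 1 -- new best
  Position 1 ('a'): window [0,1] length 2 -- new best
  Position 2 ('f'): repeat (last at 0), move window start to 1
  Position 2 ('f'): window [1,2] length 2
  Position 3 ('f'): repeat (last at 2), move window start to 3
  Position 3 ('f'): window [3,3] length 1
  Position 4 ('c'): window [3,4] length 2
  Position 5 ('g'): window [3,5] length 3 -- new best
  Position 6 ('f'): repeat (last at 3), move window start to 4
  Position 6 ('f'): window [4,6] length 3
  Position 7 ('c'): repeat (last at 4), move window start to 5
  Position 7 ('c'): window [5,7] length 3
  Position 8 ('e'): window [5,8] length 4 -- new best
  Position 9 ('b'): window [5,9] length 5 -- new best
  Position 10 ('d'): window [5,10] length 6 -- new best
Longest substring with no repeats: "gfcebd" with length 6

6


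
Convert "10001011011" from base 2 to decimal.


Input: "10001011011" in base 2
Positional expansion:
  Digit '1' (value 1) x 2^10 = 1024
  Digit '0' (value 0) x 2^9 = 0
  Digit '0' (value 0) x 2^8 = 0
  Digit '0' (value 0) x 2^7 = 0
  Digit '1' (value 1) x 2^6 = 64
  Digit '0' (value 0) x 2^5 = 0
  Digit '1' (value 1) x 2^4 = 16
  Digit '1' (value 1) x 2^3 = 8
  Digit '0' (value 0) x 2^2 = 0
  Digit '1' (value 1) x 2^1 = 2
  Digit '1' (value 1) x 2^0 = 1
Sum = 1115

1115


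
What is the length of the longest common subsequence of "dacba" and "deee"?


LCS of "dacba" and "deee"
DP table:
           d    e    e    e
      0    0    0    0    0
  d   0    1    1    1    1
  a   0    1    1    1    1
  c   0    1    1    1    1
  b   0    1    1    1    1
  a   0    1    1    1    1
LCS length = dp[5][4] = 1

1


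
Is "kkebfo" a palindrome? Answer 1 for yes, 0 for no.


Input: kkebfo
Reversed: ofbekk
  Compare pos 0 ('k') with pos 5 ('o'): MISMATCH
  Compare pos 1 ('k') with pos 4 ('f'): MISMATCH
  Compare pos 2 ('e') with pos 3 ('b'): MISMATCH
Result: not a palindrome

0


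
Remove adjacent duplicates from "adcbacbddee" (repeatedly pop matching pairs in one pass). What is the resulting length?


Input: adcbacbddee
Stack-based adjacent duplicate removal:
  Read 'a': push. Stack: a
  Read 'd': push. Stack: ad
  Read 'c': push. Stack: adc
  Read 'b': push. Stack: adcb
  Read 'a': push. Stack: adcba
  Read 'c': push. Stack: adcbac
  Read 'b': push. Stack: adcbacb
  Read 'd': push. Stack: adcbacbd
  Read 'd': matches stack top 'd' => pop. Stack: adcbacb
  Read 'e': push. Stack: adcbacbe
  Read 'e': matches stack top 'e' => pop. Stack: adcbacb
Final stack: "adcbacb" (length 7)

7


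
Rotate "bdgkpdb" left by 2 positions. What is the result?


Input: "bdgkpdb", rotate left by 2
First 2 characters: "bd"
Remaining characters: "gkpdb"
Concatenate remaining + first: "gkpdb" + "bd" = "gkpdbbd"

gkpdbbd


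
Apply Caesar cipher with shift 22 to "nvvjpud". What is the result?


Caesar cipher: shift "nvvjpud" by 22
  'n' (pos 13) + 22 = pos 9 = 'j'
  'v' (pos 21) + 22 = pos 17 = 'r'
  'v' (pos 21) + 22 = pos 17 = 'r'
  'j' (pos 9) + 22 = pos 5 = 'f'
  'p' (pos 15) + 22 = pos 11 = 'l'
  'u' (pos 20) + 22 = pos 16 = 'q'
  'd' (pos 3) + 22 = pos 25 = 'z'
Result: jrrflqz

jrrflqz


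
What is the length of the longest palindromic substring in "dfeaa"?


Input: "dfeaa"
Checking substrings for palindromes:
  [3:5] "aa" (len 2) => palindrome
Longest palindromic substring: "aa" with length 2

2


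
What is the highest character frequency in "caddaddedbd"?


Input: caddaddedbd
Character counts:
  'a': 2
  'b': 1
  'c': 1
  'd': 6
  'e': 1
Maximum frequency: 6

6


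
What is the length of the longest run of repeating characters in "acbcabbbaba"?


Input: "acbcabbbaba"
Scanning for longest run:
  Position 1 ('c'): new char, reset run to 1
  Position 2 ('b'): new char, reset run to 1
  Position 3 ('c'): new char, reset run to 1
  Position 4 ('a'): new char, reset run to 1
  Position 5 ('b'): new char, reset run to 1
  Position 6 ('b'): continues run of 'b', length=2
  Position 7 ('b'): continues run of 'b', length=3
  Position 8 ('a'): new char, reset run to 1
  Position 9 ('b'): new char, reset run to 1
  Position 10 ('a'): new char, reset run to 1
Longest run: 'b' with length 3

3


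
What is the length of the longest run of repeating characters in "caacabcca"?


Input: "caacabcca"
Scanning for longest run:
  Position 1 ('a'): new char, reset run to 1
  Position 2 ('a'): continues run of 'a', length=2
  Position 3 ('c'): new char, reset run to 1
  Position 4 ('a'): new char, reset run to 1
  Position 5 ('b'): new char, reset run to 1
  Position 6 ('c'): new char, reset run to 1
  Position 7 ('c'): continues run of 'c', length=2
  Position 8 ('a'): new char, reset run to 1
Longest run: 'a' with length 2

2


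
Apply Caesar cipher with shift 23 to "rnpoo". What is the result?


Caesar cipher: shift "rnpoo" by 23
  'r' (pos 17) + 23 = pos 14 = 'o'
  'n' (pos 13) + 23 = pos 10 = 'k'
  'p' (pos 15) + 23 = pos 12 = 'm'
  'o' (pos 14) + 23 = pos 11 = 'l'
  'o' (pos 14) + 23 = pos 11 = 'l'
Result: okmll

okmll


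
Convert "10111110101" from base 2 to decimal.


Input: "10111110101" in base 2
Positional expansion:
  Digit '1' (value 1) x 2^10 = 1024
  Digit '0' (value 0) x 2^9 = 0
  Digit '1' (value 1) x 2^8 = 256
  Digit '1' (value 1) x 2^7 = 128
  Digit '1' (value 1) x 2^6 = 64
  Digit '1' (value 1) x 2^5 = 32
  Digit '1' (value 1) x 2^4 = 16
  Digit '0' (value 0) x 2^3 = 0
  Digit '1' (value 1) x 2^2 = 4
  Digit '0' (value 0) x 2^1 = 0
  Digit '1' (value 1) x 2^0 = 1
Sum = 1525

1525


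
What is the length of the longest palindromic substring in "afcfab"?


Input: "afcfab"
Checking substrings for palindromes:
  [0:5] "afcfa" (len 5) => palindrome
  [1:4] "fcf" (len 3) => palindrome
Longest palindromic substring: "afcfa" with length 5

5


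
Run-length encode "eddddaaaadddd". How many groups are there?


Input: eddddaaaadddd
Scanning for consecutive runs:
  Group 1: 'e' x 1 (positions 0-0)
  Group 2: 'd' x 4 (positions 1-4)
  Group 3: 'a' x 4 (positions 5-8)
  Group 4: 'd' x 4 (positions 9-12)
Total groups: 4

4


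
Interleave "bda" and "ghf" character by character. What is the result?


Interleaving "bda" and "ghf":
  Position 0: 'b' from first, 'g' from second => "bg"
  Position 1: 'd' from first, 'h' from second => "dh"
  Position 2: 'a' from first, 'f' from second => "af"
Result: bgdhaf

bgdhaf


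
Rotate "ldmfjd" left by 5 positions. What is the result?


Input: "ldmfjd", rotate left by 5
First 5 characters: "ldmfj"
Remaining characters: "d"
Concatenate remaining + first: "d" + "ldmfj" = "dldmfj"

dldmfj


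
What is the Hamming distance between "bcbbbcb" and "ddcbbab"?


Comparing "bcbbbcb" and "ddcbbab" position by position:
  Position 0: 'b' vs 'd' => differ
  Position 1: 'c' vs 'd' => differ
  Position 2: 'b' vs 'c' => differ
  Position 3: 'b' vs 'b' => same
  Position 4: 'b' vs 'b' => same
  Position 5: 'c' vs 'a' => differ
  Position 6: 'b' vs 'b' => same
Total differences (Hamming distance): 4

4


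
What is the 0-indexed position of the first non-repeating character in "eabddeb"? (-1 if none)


Input: eabddeb
Character frequencies:
  'a': 1
  'b': 2
  'd': 2
  'e': 2
Scanning left to right for freq == 1:
  Position 0 ('e'): freq=2, skip
  Position 1 ('a'): unique! => answer = 1

1


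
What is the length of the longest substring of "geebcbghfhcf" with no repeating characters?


Input: "geebcbghfhcf"
Sliding window (track last position of each char):
  Position 0 ('g'): window [0,0] length 1 -- new best
  Position 1 ('e'): window [0,1] length 2 -- new best
  Position 2 ('e'): repeat (last at 1), move window start to 2
  Position 2 ('e'): window [2,2] length 1
  Position 3 ('b'): window [2,3] length 2
  Position 4 ('c'): window [2,4] length 3 -- new best
  Position 5 ('b'): repeat (last at 3), move window start to 4
  Position 5 ('b'): window [4,5] length 2
  Position 6 ('g'): window [4,6] length 3
  Position 7 ('h'): window [4,7] length 4 -- new best
  Position 8 ('f'): window [4,8] length 5 -- new best
  Position 9 ('h'): repeat (last at 7), move window start to 8
  Position 9 ('h'): window [8,9] length 2
  Position 10 ('c'): window [8,10] length 3
  Position 11 ('f'): repeat (last at 8), move window start to 9
  Position 11 ('f'): window [9,11] length 3
Longest substring with no repeats: "cbghf" with length 5

5


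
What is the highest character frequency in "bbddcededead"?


Input: bbddcededead
Character counts:
  'a': 1
  'b': 2
  'c': 1
  'd': 5
  'e': 3
Maximum frequency: 5

5


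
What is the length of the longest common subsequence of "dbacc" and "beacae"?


LCS of "dbacc" and "beacae"
DP table:
           b    e    a    c    a    e
      0    0    0    0    0    0    0
  d   0    0    0    0    0    0    0
  b   0    1    1    1    1    1    1
  a   0    1    1    2    2    2    2
  c   0    1    1    2    3    3    3
  c   0    1    1    2    3    3    3
LCS length = dp[5][6] = 3

3


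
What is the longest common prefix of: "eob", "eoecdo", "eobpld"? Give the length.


Words: eob, eoecdo, eobpld
  Position 0: all 'e' => match
  Position 1: all 'o' => match
  Position 2: ('b', 'e', 'b') => mismatch, stop
LCP = "eo" (length 2)

2


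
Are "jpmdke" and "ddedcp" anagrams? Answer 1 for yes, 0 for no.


Strings: "jpmdke", "ddedcp"
Sorted first:  dejkmp
Sorted second: cdddep
Differ at position 0: 'd' vs 'c' => not anagrams

0


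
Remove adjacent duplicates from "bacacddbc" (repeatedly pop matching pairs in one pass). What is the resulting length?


Input: bacacddbc
Stack-based adjacent duplicate removal:
  Read 'b': push. Stack: b
  Read 'a': push. Stack: ba
  Read 'c': push. Stack: bac
  Read 'a': push. Stack: baca
  Read 'c': push. Stack: bacac
  Read 'd': push. Stack: bacacd
  Read 'd': matches stack top 'd' => pop. Stack: bacac
  Read 'b': push. Stack: bacacb
  Read 'c': push. Stack: bacacbc
Final stack: "bacacbc" (length 7)

7
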